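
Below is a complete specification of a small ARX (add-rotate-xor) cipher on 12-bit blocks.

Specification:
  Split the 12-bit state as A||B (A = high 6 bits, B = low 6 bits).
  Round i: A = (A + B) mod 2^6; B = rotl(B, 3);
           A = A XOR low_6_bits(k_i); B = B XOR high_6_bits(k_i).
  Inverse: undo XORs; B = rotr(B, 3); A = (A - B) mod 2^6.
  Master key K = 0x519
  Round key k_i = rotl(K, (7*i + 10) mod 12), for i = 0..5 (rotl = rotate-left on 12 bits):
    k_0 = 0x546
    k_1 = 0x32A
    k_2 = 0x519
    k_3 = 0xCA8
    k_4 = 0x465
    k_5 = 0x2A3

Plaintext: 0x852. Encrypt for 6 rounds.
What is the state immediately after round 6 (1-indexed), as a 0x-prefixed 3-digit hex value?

0x2A4

s_0 = plaintext = 0x852
s_1 = Round(s_0, k_0) = 0xD47
s_2 = Round(s_1, k_1) = 0x5B4
s_3 = Round(s_2, k_2) = 0x4F2
s_4 = Round(s_3, k_3) = 0xB64
s_5 = Round(s_4, k_4) = 0xD35
s_6 = Round(s_5, k_5) = 0x2A4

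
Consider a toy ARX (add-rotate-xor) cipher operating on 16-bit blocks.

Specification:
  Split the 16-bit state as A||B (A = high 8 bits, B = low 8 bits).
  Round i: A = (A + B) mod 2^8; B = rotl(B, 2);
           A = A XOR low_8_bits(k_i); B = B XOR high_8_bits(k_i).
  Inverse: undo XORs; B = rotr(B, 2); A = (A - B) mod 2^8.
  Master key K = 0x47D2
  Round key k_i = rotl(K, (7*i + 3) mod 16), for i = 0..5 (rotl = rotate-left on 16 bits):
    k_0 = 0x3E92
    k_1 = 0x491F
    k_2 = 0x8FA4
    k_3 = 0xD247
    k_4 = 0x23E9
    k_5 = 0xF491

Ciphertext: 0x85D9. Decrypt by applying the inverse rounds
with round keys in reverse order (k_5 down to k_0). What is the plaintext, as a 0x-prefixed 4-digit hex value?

0x1BED

s_0 = ciphertext = 0x85D9
s_1 = InvRound(s_0, k_5) = 0xC94B
s_2 = InvRound(s_1, k_4) = 0x061A
s_3 = InvRound(s_2, k_3) = 0x0F32
s_4 = InvRound(s_3, k_2) = 0x3C6F
s_5 = InvRound(s_4, k_1) = 0x9A89
s_6 = InvRound(s_5, k_0) = 0x1BED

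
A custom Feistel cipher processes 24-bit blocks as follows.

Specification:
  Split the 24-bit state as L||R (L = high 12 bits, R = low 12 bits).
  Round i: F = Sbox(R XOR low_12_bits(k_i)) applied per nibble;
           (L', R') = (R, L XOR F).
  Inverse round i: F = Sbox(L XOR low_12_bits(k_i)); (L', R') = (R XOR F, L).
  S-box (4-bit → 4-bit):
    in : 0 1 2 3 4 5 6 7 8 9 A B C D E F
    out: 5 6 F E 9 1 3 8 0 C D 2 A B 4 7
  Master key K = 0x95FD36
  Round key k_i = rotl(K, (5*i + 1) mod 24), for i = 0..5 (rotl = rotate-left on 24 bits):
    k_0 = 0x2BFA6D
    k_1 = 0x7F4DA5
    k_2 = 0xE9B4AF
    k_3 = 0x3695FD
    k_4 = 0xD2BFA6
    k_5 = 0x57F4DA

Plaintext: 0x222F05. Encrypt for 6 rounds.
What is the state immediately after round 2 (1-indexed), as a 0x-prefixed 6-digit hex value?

0x312B2D

s_0 = plaintext = 0x222F05
s_1 = Round(s_0, k_0) = 0xF05312
s_2 = Round(s_1, k_1) = 0x312B2D
s_3 = Round(s_2, k_2) = 0xB2D41D
s_4 = Round(s_3, k_3) = 0x41DD68
s_5 = Round(s_4, k_4) = 0xD68BB9
s_6 = Round(s_5, k_5) = 0xBB9A56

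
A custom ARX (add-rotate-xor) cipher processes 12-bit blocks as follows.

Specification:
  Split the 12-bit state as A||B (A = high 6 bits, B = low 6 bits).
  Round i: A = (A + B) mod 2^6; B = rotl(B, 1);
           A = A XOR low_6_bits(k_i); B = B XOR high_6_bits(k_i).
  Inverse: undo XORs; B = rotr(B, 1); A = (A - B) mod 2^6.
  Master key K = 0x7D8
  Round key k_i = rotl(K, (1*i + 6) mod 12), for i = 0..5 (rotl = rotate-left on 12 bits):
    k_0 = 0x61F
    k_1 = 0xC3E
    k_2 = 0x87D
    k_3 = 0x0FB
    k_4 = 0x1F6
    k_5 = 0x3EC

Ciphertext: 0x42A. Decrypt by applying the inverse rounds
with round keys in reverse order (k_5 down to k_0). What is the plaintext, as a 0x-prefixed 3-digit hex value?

s_0 = ciphertext = 0x42A
s_1 = InvRound(s_0, k_5) = 0x2B2
s_2 = InvRound(s_1, k_4) = 0x0BA
s_3 = InvRound(s_2, k_3) = 0xF7C
s_4 = InvRound(s_3, k_2) = 0x4AE
s_5 = InvRound(s_4, k_1) = 0x74F
s_6 = InvRound(s_5, k_0) = 0x5EB

0x5EB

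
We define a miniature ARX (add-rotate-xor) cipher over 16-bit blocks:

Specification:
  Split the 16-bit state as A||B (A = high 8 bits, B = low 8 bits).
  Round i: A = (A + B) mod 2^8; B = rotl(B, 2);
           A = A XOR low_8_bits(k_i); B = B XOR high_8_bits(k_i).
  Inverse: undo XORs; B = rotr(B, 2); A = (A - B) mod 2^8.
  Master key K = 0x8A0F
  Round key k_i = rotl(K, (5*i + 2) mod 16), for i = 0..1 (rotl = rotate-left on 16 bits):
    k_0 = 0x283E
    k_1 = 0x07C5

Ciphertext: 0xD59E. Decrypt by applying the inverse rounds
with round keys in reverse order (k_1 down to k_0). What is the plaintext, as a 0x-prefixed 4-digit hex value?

s_0 = ciphertext = 0xD59E
s_1 = InvRound(s_0, k_1) = 0xAA66
s_2 = InvRound(s_1, k_0) = 0x0193

0x0193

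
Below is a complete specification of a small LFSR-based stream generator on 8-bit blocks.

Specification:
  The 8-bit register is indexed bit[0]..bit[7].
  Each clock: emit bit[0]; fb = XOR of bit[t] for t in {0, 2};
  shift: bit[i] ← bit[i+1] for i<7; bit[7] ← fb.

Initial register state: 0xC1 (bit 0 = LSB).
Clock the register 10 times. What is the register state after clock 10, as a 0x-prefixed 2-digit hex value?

0x6C

reg_0 = 0xC1
clock 1: out=1, reg = 0xE0
clock 2: out=0, reg = 0x70
clock 3: out=0, reg = 0x38
clock 4: out=0, reg = 0x1C
clock 5: out=0, reg = 0x8E
clock 6: out=0, reg = 0xC7
clock 7: out=1, reg = 0x63
clock 8: out=1, reg = 0xB1
clock 9: out=1, reg = 0xD8
clock 10: out=0, reg = 0x6C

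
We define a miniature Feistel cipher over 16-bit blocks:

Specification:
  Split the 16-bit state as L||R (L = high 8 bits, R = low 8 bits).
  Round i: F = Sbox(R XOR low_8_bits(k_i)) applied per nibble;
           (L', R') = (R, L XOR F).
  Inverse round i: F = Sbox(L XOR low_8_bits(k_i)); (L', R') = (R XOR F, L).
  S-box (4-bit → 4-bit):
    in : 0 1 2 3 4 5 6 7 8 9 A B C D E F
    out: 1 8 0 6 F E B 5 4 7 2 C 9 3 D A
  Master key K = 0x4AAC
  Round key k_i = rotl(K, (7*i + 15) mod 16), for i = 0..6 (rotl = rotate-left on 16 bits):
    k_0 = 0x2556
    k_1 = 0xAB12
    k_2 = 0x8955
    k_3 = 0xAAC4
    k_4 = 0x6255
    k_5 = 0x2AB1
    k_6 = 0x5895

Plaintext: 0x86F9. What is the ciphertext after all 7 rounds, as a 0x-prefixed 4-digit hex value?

s_0 = plaintext = 0x86F9
s_1 = Round(s_0, k_0) = 0xF9AC
s_2 = Round(s_1, k_1) = 0xAC34
s_3 = Round(s_2, k_2) = 0x3414
s_4 = Round(s_3, k_3) = 0x1405
s_5 = Round(s_4, k_4) = 0x05F5
s_6 = Round(s_5, k_5) = 0xF5FA
s_7 = Round(s_6, k_6) = 0xFA4F

0xFA4F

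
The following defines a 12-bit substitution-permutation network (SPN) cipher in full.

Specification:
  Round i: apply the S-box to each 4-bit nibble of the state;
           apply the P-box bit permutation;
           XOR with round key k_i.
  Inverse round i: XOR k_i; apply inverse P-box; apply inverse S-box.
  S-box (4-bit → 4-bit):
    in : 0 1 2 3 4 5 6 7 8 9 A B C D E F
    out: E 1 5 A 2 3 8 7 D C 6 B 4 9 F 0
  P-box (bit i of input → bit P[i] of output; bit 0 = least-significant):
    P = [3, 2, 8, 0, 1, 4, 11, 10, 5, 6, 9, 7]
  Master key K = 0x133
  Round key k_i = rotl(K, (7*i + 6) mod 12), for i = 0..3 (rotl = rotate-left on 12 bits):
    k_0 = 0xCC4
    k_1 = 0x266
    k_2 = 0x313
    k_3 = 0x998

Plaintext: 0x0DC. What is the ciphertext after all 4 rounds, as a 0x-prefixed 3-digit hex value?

s_0 = plaintext = 0x0DC
s_1 = Round(s_0, k_0) = 0xB06
s_2 = Round(s_1, k_1) = 0xE97
s_3 = Round(s_2, k_2) = 0xCFF
s_4 = Round(s_3, k_3) = 0xB98

0xB98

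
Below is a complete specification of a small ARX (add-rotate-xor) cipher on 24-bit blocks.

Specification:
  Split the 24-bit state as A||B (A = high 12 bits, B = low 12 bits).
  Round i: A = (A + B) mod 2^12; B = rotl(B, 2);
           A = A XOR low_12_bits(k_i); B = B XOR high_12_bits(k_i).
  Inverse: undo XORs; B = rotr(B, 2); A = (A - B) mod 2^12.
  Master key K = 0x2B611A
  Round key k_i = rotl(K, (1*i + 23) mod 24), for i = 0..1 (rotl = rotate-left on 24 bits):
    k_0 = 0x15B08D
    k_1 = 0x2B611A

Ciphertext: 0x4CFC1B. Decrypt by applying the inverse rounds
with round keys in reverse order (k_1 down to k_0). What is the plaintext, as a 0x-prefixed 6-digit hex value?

0xCEB1BC

s_0 = ciphertext = 0x4CFC1B
s_1 = InvRound(s_0, k_1) = 0xE2A7AB
s_2 = InvRound(s_1, k_0) = 0xCEB1BC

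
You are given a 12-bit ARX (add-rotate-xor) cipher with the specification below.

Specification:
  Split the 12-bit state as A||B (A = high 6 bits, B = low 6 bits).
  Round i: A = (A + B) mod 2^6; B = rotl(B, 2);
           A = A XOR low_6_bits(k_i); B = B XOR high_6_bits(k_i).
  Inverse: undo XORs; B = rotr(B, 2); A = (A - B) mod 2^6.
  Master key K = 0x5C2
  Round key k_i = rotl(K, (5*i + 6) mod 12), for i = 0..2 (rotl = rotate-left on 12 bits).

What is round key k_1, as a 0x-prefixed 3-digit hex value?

0x2E1

K = 0x5C2
k_0 = rotl(K, (5*0+6) mod 12) = rotl(K, 6) = 0x097
k_1 = rotl(K, (5*1+6) mod 12) = rotl(K, 11) = 0x2E1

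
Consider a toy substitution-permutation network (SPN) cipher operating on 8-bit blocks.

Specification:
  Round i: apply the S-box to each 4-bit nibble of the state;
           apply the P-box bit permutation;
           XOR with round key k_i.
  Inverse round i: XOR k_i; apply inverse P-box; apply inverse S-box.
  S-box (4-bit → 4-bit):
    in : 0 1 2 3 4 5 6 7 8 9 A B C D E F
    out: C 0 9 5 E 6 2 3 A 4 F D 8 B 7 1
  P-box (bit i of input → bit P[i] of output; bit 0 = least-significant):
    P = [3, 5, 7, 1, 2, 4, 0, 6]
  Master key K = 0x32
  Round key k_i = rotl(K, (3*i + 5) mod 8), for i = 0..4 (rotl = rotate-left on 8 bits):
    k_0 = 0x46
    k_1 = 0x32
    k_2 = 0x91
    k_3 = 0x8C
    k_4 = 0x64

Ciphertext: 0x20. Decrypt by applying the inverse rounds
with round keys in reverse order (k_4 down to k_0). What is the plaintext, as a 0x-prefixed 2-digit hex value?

s_0 = ciphertext = 0x20
s_1 = InvRound(s_0, k_4) = 0x21
s_2 = InvRound(s_1, k_3) = 0x3E
s_3 = InvRound(s_2, k_2) = 0x3A
s_4 = InvRound(s_3, k_1) = 0x1F
s_5 = InvRound(s_4, k_0) = 0x4F

0x4F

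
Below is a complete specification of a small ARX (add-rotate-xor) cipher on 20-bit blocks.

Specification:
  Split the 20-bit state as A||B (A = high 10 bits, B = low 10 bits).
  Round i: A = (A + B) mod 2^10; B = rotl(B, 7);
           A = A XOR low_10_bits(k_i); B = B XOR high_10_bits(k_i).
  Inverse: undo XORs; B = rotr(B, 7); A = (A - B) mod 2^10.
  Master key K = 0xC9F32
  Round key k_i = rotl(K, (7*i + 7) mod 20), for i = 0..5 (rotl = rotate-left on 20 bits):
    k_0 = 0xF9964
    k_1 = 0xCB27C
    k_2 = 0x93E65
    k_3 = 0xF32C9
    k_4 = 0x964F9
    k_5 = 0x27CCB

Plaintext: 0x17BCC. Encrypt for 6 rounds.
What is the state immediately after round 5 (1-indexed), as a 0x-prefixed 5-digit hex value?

0x459E7

s_0 = plaintext = 0x17BCC
s_1 = Round(s_0, k_0) = 0x5399F
s_2 = Round(s_1, k_1) = 0x2449F
s_3 = Round(s_2, k_2) = 0xD55DC
s_4 = Round(s_3, k_3) = 0xFE1F7
s_5 = Round(s_4, k_4) = 0x459E7
s_6 = Round(s_5, k_5) = 0x8DB23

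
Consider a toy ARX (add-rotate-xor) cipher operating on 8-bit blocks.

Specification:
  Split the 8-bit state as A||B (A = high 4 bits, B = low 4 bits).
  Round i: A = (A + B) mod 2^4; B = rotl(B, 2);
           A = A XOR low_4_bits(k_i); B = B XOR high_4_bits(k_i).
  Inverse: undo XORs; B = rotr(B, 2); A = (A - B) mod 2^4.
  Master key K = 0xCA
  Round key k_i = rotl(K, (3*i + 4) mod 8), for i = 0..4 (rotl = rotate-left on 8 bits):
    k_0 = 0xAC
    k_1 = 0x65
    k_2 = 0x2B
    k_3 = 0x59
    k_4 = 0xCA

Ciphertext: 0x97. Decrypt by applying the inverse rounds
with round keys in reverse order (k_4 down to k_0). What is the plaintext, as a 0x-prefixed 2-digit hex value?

s_0 = ciphertext = 0x97
s_1 = InvRound(s_0, k_4) = 0x5E
s_2 = InvRound(s_1, k_3) = 0xEE
s_3 = InvRound(s_2, k_2) = 0x23
s_4 = InvRound(s_3, k_1) = 0x25
s_5 = InvRound(s_4, k_0) = 0xFF

0xFF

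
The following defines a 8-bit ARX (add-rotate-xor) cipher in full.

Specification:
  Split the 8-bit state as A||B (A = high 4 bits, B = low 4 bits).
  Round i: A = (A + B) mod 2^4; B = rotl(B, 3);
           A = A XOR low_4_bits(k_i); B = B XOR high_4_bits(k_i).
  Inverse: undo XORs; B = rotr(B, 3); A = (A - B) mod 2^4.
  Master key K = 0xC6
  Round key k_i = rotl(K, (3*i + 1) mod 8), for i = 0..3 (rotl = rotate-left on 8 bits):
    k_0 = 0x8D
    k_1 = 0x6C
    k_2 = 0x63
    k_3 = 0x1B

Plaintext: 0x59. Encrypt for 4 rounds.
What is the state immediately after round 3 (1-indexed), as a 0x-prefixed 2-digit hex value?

0xC4

s_0 = plaintext = 0x59
s_1 = Round(s_0, k_0) = 0x34
s_2 = Round(s_1, k_1) = 0xB4
s_3 = Round(s_2, k_2) = 0xC4
s_4 = Round(s_3, k_3) = 0xB3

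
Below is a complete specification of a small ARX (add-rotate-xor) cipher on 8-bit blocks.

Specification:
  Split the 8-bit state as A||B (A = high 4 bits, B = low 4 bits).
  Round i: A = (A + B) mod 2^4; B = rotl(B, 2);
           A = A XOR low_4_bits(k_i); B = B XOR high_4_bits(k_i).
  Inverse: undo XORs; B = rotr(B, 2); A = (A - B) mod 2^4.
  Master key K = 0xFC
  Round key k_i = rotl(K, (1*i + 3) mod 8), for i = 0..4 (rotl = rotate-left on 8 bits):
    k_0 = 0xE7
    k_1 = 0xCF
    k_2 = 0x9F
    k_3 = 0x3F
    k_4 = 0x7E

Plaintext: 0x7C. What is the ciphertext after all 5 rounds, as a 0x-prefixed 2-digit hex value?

s_0 = plaintext = 0x7C
s_1 = Round(s_0, k_0) = 0x4D
s_2 = Round(s_1, k_1) = 0xEB
s_3 = Round(s_2, k_2) = 0x67
s_4 = Round(s_3, k_3) = 0x2E
s_5 = Round(s_4, k_4) = 0xEC

0xEC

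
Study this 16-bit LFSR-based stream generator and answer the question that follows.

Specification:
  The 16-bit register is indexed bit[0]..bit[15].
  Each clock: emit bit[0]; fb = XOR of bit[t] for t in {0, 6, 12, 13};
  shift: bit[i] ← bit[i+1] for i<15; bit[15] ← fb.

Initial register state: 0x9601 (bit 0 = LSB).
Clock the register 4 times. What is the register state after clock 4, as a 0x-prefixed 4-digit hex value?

reg_0 = 0x9601
clock 1: out=1, reg = 0x4B00
clock 2: out=0, reg = 0x2580
clock 3: out=0, reg = 0x92C0
clock 4: out=0, reg = 0x4960

0x4960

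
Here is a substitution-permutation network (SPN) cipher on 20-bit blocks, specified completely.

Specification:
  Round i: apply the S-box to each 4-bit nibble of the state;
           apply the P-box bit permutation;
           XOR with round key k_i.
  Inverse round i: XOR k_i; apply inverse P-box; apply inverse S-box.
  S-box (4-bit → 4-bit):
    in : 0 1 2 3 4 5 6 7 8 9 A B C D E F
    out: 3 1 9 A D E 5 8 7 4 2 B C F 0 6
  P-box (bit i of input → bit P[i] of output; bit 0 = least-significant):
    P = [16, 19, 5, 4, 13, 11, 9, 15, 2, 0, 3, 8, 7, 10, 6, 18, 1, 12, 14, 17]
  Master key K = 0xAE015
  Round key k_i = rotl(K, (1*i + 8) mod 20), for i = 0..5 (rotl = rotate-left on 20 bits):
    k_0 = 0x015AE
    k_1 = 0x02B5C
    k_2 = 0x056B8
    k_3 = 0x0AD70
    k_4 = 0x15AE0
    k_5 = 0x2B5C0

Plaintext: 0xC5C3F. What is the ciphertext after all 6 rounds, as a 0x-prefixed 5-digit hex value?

0xA7FFD

s_0 = plaintext = 0xC5C3F
s_1 = Round(s_0, k_0) = 0xED8C6
s_2 = Round(s_1, k_1) = 0x5ADB1
s_3 = Round(s_2, k_2) = 0x3ABB5
s_4 = Round(s_3, k_3) = 0xA1045
s_5 = Round(s_4, k_4) = 0x9E855
s_6 = Round(s_5, k_5) = 0xA7FFD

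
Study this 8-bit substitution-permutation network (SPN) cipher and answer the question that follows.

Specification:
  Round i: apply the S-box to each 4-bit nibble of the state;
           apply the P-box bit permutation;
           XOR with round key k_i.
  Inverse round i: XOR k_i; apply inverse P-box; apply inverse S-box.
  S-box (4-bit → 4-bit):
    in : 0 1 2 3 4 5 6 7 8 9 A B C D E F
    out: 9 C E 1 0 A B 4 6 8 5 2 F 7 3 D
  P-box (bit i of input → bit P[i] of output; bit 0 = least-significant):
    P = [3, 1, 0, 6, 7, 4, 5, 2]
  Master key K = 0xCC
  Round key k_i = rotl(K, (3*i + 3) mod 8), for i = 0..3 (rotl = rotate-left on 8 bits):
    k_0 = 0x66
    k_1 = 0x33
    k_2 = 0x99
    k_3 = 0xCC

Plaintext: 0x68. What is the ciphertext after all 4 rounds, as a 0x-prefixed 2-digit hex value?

0x50

s_0 = plaintext = 0x68
s_1 = Round(s_0, k_0) = 0xF1
s_2 = Round(s_1, k_1) = 0xD6
s_3 = Round(s_2, k_2) = 0x63
s_4 = Round(s_3, k_3) = 0x50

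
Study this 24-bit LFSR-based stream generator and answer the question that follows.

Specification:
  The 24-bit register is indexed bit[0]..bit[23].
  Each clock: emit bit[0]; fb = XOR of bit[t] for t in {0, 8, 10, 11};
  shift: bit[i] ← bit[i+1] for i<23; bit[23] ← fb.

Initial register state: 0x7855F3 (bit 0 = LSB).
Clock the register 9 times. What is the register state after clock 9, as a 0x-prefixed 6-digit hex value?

reg_0 = 0x7855F3
clock 1: out=1, reg = 0xBC2AF9
clock 2: out=1, reg = 0x5E157C
clock 3: out=0, reg = 0x2F0ABE
clock 4: out=0, reg = 0x97855F
clock 5: out=1, reg = 0xCBC2AF
clock 6: out=1, reg = 0xE5E157
clock 7: out=1, reg = 0x72F0AB
clock 8: out=1, reg = 0xB97855
clock 9: out=1, reg = 0x5CBC2A

0x5CBC2A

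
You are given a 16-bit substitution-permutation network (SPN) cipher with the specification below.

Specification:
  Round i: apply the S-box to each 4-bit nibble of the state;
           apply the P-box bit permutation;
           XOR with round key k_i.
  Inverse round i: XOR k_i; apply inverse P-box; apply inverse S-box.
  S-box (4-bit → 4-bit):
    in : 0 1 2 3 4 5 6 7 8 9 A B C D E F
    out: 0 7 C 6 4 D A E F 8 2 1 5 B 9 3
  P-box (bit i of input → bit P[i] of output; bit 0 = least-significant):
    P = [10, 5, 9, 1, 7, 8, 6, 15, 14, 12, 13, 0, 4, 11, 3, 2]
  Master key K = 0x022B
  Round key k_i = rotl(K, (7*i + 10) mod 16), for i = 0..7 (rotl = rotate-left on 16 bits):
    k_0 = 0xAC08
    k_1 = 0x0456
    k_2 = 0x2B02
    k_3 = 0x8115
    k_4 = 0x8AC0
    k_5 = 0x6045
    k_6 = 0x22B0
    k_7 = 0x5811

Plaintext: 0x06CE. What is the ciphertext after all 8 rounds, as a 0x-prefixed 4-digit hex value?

s_0 = plaintext = 0x06CE
s_1 = Round(s_0, k_0) = 0xB8CB
s_2 = Round(s_1, k_1) = 0x7087
s_3 = Round(s_2, k_2) = 0xA0EC
s_4 = Round(s_3, k_3) = 0x0F95
s_5 = Round(s_4, k_4) = 0x5CC2
s_6 = Round(s_5, k_5) = 0x029B
s_7 = Round(s_6, k_6) = 0x86B1
s_8 = Round(s_7, k_7) = 0x46AC

0x46AC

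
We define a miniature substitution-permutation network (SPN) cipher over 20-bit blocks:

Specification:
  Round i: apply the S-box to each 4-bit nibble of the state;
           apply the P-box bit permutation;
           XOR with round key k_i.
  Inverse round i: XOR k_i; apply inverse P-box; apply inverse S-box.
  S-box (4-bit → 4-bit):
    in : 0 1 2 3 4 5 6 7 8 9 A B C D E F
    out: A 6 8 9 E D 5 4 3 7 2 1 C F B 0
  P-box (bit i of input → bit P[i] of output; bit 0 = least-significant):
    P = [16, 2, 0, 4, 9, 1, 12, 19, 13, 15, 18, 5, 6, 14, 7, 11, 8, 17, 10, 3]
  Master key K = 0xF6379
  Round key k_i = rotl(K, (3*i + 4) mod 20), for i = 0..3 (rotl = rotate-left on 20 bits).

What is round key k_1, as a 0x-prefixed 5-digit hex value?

0x1BCFB

K = 0xF6379
k_0 = rotl(K, (3*0+4) mod 20) = rotl(K, 4) = 0x6379F
k_1 = rotl(K, (3*1+4) mod 20) = rotl(K, 7) = 0x1BCFB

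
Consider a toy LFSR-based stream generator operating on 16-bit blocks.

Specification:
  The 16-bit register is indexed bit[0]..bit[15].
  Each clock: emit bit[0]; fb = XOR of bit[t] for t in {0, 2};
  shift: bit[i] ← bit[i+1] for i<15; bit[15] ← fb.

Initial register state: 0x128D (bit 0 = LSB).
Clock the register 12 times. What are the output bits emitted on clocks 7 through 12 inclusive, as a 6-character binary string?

reg_0 = 0x128D
clock 1: out=1, reg = 0x0946
clock 2: out=0, reg = 0x84A3
clock 3: out=1, reg = 0xC251
clock 4: out=1, reg = 0xE128
clock 5: out=0, reg = 0x7094
clock 6: out=0, reg = 0xB84A
clock 7: out=0, reg = 0x5C25
clock 8: out=1, reg = 0x2E12
clock 9: out=0, reg = 0x1709
clock 10: out=1, reg = 0x8B84
clock 11: out=0, reg = 0xC5C2
clock 12: out=0, reg = 0x62E1

010100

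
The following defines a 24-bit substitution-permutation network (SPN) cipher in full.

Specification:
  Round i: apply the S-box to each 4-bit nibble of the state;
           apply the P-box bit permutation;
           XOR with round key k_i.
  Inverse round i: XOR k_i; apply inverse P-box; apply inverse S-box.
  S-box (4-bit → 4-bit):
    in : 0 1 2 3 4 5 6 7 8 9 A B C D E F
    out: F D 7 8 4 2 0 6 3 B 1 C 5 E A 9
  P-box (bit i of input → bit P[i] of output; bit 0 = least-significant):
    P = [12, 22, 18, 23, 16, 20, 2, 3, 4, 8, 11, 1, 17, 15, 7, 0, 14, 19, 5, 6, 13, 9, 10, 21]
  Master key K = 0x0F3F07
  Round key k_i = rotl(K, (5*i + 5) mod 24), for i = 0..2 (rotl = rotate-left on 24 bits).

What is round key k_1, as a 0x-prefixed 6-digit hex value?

K = 0x0F3F07
k_0 = rotl(K, (5*0+5) mod 24) = rotl(K, 5) = 0xE7E0E1
k_1 = rotl(K, (5*1+5) mod 24) = rotl(K, 10) = 0xFC1C3C

0xFC1C3C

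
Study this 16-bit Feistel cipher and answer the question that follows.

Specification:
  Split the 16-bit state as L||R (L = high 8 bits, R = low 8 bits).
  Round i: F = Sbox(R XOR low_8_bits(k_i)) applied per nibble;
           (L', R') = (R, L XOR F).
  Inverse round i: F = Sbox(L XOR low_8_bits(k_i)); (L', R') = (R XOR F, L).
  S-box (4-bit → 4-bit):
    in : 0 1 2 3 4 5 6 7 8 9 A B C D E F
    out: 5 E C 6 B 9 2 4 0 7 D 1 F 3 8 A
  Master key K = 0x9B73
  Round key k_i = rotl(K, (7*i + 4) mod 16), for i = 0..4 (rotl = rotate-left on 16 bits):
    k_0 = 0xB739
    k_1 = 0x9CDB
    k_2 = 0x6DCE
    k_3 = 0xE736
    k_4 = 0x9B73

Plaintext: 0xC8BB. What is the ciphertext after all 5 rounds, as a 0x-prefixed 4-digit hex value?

s_0 = plaintext = 0xC8BB
s_1 = Round(s_0, k_0) = 0xBBC4
s_2 = Round(s_1, k_1) = 0xC451
s_3 = Round(s_2, k_2) = 0x51BE
s_4 = Round(s_3, k_3) = 0xBE51
s_5 = Round(s_4, k_4) = 0x5172

0x5172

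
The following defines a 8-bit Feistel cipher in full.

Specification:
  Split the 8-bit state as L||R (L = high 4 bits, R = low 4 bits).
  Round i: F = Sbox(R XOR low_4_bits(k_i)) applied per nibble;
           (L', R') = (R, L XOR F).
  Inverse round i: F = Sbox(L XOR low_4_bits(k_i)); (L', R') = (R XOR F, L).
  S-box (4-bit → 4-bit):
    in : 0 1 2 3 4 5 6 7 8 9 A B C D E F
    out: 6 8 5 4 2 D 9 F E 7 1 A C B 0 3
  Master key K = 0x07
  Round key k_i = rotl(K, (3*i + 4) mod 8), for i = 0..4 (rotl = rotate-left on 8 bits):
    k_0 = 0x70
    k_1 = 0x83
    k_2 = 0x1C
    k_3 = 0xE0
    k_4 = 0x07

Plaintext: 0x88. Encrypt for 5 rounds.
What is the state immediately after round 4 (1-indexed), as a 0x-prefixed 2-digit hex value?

0x1D

s_0 = plaintext = 0x88
s_1 = Round(s_0, k_0) = 0x86
s_2 = Round(s_1, k_1) = 0x65
s_3 = Round(s_2, k_2) = 0x51
s_4 = Round(s_3, k_3) = 0x1D
s_5 = Round(s_4, k_4) = 0xD0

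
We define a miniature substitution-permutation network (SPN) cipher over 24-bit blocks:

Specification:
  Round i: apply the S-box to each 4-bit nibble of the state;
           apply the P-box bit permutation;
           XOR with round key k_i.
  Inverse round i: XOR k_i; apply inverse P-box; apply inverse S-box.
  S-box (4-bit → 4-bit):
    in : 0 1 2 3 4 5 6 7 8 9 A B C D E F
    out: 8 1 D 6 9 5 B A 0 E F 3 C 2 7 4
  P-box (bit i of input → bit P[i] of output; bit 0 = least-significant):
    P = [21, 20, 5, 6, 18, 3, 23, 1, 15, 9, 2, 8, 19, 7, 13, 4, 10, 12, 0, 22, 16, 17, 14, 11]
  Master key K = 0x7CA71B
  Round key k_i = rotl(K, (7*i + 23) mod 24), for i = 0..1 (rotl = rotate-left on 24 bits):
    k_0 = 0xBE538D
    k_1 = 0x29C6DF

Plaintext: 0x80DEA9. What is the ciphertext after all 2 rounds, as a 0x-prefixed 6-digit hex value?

0x7E5A74

s_0 = plaintext = 0x80DEA9
s_1 = Round(s_0, k_0) = 0x6AD163
s_2 = Round(s_1, k_1) = 0x7E5A74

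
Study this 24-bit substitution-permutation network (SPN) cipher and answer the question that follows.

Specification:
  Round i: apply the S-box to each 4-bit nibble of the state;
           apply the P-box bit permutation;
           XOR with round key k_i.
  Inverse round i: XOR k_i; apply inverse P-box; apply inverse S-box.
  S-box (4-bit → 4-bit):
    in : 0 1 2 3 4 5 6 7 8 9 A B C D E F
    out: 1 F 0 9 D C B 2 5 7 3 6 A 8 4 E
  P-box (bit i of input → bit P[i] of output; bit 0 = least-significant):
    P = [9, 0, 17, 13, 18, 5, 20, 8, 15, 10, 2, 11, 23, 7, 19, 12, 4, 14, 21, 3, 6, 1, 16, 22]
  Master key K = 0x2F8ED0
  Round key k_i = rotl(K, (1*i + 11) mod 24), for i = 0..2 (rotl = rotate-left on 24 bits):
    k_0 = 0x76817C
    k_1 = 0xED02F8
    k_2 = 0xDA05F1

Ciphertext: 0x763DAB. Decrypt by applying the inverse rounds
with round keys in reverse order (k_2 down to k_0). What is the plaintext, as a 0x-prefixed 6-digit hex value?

s_0 = ciphertext = 0x763DAB
s_1 = InvRound(s_0, k_2) = 0xA44D0D
s_2 = InvRound(s_1, k_1) = 0x4ABFCA
s_3 = InvRound(s_2, k_0) = 0x78FF93

0x78FF93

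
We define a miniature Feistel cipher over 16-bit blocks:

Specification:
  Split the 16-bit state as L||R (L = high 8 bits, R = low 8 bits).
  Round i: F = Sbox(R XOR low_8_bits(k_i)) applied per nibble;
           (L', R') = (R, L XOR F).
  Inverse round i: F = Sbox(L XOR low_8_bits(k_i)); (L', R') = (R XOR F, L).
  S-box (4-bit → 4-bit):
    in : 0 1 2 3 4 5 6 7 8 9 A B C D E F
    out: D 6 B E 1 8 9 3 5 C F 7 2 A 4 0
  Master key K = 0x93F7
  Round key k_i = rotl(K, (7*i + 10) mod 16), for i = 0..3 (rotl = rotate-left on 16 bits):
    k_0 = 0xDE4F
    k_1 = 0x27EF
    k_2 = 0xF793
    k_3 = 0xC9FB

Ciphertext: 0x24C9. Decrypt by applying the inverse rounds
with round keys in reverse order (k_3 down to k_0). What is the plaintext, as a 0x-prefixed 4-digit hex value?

s_0 = ciphertext = 0x24C9
s_1 = InvRound(s_0, k_3) = 0x6924
s_2 = InvRound(s_1, k_2) = 0x2B69
s_3 = InvRound(s_2, k_1) = 0x482B
s_4 = InvRound(s_3, k_0) = 0xF848

0xF848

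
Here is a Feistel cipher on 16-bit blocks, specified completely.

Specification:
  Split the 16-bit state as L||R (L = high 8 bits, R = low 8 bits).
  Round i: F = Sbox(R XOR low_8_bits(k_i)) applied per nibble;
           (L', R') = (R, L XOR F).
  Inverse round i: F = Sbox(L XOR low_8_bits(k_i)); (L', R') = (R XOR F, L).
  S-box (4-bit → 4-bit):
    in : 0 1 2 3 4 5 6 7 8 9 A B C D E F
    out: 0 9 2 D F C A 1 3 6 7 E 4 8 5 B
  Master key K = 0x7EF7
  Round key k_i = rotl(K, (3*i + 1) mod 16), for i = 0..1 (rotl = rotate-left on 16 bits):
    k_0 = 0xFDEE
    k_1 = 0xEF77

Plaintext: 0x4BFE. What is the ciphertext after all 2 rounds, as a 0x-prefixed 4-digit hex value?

s_0 = plaintext = 0x4BFE
s_1 = Round(s_0, k_0) = 0xFEDB
s_2 = Round(s_1, k_1) = 0xDB8A

0xDB8A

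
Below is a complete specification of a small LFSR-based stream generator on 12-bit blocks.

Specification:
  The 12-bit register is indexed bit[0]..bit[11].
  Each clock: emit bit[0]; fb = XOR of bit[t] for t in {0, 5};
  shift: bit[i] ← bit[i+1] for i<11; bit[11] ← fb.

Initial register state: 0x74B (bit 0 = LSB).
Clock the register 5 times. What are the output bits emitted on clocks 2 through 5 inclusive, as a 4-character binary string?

1010

reg_0 = 0x74B
clock 1: out=1, reg = 0xBA5
clock 2: out=1, reg = 0x5D2
clock 3: out=0, reg = 0x2E9
clock 4: out=1, reg = 0x174
clock 5: out=0, reg = 0x8BA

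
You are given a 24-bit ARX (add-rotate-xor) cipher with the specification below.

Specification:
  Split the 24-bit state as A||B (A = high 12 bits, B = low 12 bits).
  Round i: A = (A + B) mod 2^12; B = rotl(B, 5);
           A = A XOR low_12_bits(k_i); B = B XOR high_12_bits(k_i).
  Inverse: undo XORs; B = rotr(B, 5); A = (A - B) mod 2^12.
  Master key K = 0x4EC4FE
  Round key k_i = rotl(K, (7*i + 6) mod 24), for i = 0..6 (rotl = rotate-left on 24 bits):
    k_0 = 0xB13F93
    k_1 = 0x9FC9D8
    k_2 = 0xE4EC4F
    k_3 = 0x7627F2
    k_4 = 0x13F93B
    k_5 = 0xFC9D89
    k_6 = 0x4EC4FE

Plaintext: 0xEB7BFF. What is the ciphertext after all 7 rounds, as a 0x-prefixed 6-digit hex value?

s_0 = plaintext = 0xEB7BFF
s_1 = Round(s_0, k_0) = 0x5254E4
s_2 = Round(s_1, k_1) = 0x3D1575
s_3 = Round(s_2, k_2) = 0x5090E4
s_4 = Round(s_3, k_3) = 0x21FBE3
s_5 = Round(s_4, k_4) = 0x739D48
s_6 = Round(s_5, k_5) = 0x9086D3
s_7 = Round(s_6, k_6) = 0xB25E81

0xB25E81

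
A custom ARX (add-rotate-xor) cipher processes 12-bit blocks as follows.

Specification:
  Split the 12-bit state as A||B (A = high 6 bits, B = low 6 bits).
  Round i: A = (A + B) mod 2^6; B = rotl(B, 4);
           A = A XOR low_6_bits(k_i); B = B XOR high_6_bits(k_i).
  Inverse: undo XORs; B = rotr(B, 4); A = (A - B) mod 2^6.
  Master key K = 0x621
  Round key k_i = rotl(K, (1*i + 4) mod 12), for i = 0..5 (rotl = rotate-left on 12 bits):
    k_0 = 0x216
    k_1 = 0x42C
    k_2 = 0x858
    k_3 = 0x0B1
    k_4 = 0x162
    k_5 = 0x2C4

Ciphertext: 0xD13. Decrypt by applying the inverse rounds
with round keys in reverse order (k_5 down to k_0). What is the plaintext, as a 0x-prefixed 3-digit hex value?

0xA04

s_0 = ciphertext = 0xD13
s_1 = InvRound(s_0, k_5) = 0x3E1
s_2 = InvRound(s_1, k_4) = 0x6D2
s_3 = InvRound(s_2, k_3) = 0xA41
s_4 = InvRound(s_3, k_2) = 0xBC2
s_5 = InvRound(s_4, k_1) = 0xE89
s_6 = InvRound(s_5, k_0) = 0xA04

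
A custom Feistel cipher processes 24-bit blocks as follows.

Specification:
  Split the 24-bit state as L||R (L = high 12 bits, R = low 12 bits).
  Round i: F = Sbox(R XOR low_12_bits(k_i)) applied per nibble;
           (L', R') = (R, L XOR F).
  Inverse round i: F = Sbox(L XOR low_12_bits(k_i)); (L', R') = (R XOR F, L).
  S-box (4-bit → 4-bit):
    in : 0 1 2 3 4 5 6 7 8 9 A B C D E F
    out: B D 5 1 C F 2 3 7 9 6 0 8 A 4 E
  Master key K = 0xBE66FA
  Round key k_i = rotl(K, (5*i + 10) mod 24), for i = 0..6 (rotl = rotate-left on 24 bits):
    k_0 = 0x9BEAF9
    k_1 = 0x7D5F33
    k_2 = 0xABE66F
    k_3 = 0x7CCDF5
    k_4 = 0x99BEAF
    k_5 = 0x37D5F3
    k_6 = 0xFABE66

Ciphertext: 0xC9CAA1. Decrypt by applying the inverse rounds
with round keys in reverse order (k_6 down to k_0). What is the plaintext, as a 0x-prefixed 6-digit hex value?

0x88DE11

s_0 = ciphertext = 0xC9CAA1
s_1 = InvRound(s_0, k_6) = 0xF47C9C
s_2 = InvRound(s_1, k_5) = 0xA90F47
s_3 = InvRound(s_2, k_4) = 0x359A90
s_4 = InvRound(s_3, k_3) = 0xEF8359
s_5 = InvRound(s_4, k_2) = 0x4CAEF8
s_6 = InvRound(s_5, k_1) = 0xE114CA
s_7 = InvRound(s_6, k_0) = 0x88DE11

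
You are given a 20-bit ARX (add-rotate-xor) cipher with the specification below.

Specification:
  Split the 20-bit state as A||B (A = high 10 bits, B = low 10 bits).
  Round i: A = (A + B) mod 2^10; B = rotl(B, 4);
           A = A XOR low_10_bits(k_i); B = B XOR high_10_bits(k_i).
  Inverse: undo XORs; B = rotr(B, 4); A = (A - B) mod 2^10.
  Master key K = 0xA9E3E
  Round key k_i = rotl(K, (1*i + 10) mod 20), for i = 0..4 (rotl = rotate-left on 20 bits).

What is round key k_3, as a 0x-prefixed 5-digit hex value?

0x7D53C

K = 0xA9E3E
k_0 = rotl(K, (1*0+10) mod 20) = rotl(K, 10) = 0x8FAA7
k_1 = rotl(K, (1*1+10) mod 20) = rotl(K, 11) = 0x1F54F
k_2 = rotl(K, (1*2+10) mod 20) = rotl(K, 12) = 0x3EA9E
k_3 = rotl(K, (1*3+10) mod 20) = rotl(K, 13) = 0x7D53C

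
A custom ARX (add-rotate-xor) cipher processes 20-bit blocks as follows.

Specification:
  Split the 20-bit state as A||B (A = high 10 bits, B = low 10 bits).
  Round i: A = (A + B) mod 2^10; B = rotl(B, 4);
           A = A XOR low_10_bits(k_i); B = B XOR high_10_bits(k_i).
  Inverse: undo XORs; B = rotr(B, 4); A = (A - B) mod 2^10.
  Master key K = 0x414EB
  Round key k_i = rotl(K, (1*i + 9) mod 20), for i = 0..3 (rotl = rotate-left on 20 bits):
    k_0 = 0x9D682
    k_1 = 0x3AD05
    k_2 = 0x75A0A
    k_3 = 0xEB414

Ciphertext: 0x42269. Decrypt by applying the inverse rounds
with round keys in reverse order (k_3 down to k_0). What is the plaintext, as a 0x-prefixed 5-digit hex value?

0x478F9

s_0 = ciphertext = 0x42269
s_1 = InvRound(s_0, k_3) = 0x0011C
s_2 = InvRound(s_1, k_2) = 0xDFA8C
s_3 = InvRound(s_2, k_1) = 0x255E6
s_4 = InvRound(s_3, k_0) = 0x478F9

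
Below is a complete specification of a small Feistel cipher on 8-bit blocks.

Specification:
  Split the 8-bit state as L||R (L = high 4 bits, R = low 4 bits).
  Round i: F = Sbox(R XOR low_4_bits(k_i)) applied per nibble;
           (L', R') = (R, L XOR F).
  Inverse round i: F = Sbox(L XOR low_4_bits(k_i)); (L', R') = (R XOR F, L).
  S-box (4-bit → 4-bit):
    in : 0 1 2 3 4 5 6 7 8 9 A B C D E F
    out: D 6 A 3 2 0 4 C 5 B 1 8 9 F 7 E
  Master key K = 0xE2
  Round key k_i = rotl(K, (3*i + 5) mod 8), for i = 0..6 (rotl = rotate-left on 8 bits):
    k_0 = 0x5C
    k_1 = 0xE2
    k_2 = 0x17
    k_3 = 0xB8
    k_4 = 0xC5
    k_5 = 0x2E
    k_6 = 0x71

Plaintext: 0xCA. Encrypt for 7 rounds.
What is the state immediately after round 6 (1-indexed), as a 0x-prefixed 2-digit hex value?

s_0 = plaintext = 0xCA
s_1 = Round(s_0, k_0) = 0xA8
s_2 = Round(s_1, k_1) = 0x8B
s_3 = Round(s_2, k_2) = 0xB1
s_4 = Round(s_3, k_3) = 0x10
s_5 = Round(s_4, k_4) = 0x01
s_6 = Round(s_5, k_5) = 0x1E
s_7 = Round(s_6, k_6) = 0xEF

0x1E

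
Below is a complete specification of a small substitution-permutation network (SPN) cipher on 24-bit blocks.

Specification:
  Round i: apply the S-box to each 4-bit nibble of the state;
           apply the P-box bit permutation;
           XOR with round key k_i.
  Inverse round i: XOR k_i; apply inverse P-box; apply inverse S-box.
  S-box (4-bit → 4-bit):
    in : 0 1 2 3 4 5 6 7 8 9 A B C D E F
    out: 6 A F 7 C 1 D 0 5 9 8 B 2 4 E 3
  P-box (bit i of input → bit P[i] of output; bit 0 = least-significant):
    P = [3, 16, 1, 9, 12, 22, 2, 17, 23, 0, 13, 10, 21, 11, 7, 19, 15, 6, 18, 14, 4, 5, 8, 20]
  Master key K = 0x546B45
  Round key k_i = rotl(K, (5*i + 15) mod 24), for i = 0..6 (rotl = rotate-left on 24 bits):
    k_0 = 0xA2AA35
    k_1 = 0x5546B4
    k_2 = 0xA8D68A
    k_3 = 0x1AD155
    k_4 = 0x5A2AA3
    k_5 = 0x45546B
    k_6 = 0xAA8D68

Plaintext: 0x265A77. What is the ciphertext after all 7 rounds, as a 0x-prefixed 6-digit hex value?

s_0 = plaintext = 0x265A77
s_1 = Round(s_0, k_0) = 0x966F05
s_2 = Round(s_1, k_1) = 0xA98629
s_3 = Round(s_2, k_2) = 0x5A2006
s_4 = Round(s_3, k_3) = 0x72BBCA
s_5 = Round(s_4, k_4) = 0xB6E4E2
s_6 = Round(s_5, k_5) = 0x1ABAD5
s_7 = Round(s_6, k_6) = 0x92C144

0x92C144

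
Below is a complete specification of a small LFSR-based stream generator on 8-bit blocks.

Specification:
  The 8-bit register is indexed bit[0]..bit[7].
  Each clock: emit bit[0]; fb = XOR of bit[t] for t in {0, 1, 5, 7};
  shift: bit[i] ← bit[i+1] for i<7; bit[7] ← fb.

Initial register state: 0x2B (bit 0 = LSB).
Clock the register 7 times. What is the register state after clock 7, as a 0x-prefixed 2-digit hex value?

reg_0 = 0x2B
clock 1: out=1, reg = 0x95
clock 2: out=1, reg = 0x4A
clock 3: out=0, reg = 0xA5
clock 4: out=1, reg = 0xD2
clock 5: out=0, reg = 0x69
clock 6: out=1, reg = 0x34
clock 7: out=0, reg = 0x9A

0x9A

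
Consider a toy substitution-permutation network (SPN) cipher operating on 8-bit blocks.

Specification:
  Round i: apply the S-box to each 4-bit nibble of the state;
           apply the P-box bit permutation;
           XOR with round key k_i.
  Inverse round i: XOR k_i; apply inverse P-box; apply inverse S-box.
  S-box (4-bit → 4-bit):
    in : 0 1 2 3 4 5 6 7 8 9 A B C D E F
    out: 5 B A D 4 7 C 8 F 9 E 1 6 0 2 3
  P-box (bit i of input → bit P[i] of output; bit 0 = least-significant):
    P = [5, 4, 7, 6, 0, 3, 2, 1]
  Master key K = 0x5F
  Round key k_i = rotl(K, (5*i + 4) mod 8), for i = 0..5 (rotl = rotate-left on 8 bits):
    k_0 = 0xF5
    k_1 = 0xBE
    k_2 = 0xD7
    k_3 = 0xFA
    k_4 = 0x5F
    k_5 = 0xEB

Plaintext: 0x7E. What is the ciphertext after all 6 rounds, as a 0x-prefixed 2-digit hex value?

0xA1

s_0 = plaintext = 0x7E
s_1 = Round(s_0, k_0) = 0xE7
s_2 = Round(s_1, k_1) = 0xF6
s_3 = Round(s_2, k_2) = 0x1E
s_4 = Round(s_3, k_3) = 0xE1
s_5 = Round(s_4, k_4) = 0x27
s_6 = Round(s_5, k_5) = 0xA1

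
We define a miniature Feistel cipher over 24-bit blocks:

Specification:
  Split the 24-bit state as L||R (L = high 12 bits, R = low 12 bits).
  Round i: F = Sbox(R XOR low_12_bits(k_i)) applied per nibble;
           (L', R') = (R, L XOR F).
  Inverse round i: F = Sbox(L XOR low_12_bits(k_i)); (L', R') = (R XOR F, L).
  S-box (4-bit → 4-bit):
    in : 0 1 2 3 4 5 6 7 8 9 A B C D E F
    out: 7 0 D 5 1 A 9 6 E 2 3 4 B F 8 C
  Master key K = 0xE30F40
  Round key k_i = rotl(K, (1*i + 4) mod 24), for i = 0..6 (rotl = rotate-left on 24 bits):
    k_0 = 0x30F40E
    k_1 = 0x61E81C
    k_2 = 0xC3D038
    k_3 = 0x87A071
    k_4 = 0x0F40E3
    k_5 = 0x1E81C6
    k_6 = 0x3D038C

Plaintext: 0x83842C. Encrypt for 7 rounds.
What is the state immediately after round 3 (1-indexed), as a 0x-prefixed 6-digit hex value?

0x2EE21C

s_0 = plaintext = 0x83842C
s_1 = Round(s_0, k_0) = 0x42CFE5
s_2 = Round(s_1, k_1) = 0xFE52EE
s_3 = Round(s_2, k_2) = 0x2EE21C
s_4 = Round(s_3, k_3) = 0x21CF71
s_5 = Round(s_4, k_4) = 0xF71E31
s_6 = Round(s_5, k_5) = 0xE313B7
s_7 = Round(s_6, k_6) = 0x3B7965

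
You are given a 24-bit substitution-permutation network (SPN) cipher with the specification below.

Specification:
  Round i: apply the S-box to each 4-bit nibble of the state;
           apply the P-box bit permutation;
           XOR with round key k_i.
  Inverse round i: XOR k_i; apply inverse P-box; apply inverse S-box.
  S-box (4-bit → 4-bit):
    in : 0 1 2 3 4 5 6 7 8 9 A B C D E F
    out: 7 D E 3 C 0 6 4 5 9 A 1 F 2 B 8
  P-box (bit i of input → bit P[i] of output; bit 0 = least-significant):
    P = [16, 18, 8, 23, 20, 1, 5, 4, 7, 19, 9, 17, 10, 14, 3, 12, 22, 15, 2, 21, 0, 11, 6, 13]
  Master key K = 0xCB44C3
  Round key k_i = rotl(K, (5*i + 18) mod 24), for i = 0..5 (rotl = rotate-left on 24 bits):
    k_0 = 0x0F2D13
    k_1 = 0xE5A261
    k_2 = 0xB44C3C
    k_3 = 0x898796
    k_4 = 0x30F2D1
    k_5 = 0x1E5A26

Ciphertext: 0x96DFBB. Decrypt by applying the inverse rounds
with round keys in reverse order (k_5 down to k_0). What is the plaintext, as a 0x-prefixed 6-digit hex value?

0xD157BD

s_0 = ciphertext = 0x96DFBB
s_1 = InvRound(s_0, k_5) = 0xB683F4
s_2 = InvRound(s_1, k_4) = 0x97AF72
s_3 = InvRound(s_2, k_3) = 0x275E8D
s_4 = InvRound(s_3, k_2) = 0xB5F119
s_5 = InvRound(s_4, k_1) = 0x7B2717
s_6 = InvRound(s_5, k_0) = 0xD157BD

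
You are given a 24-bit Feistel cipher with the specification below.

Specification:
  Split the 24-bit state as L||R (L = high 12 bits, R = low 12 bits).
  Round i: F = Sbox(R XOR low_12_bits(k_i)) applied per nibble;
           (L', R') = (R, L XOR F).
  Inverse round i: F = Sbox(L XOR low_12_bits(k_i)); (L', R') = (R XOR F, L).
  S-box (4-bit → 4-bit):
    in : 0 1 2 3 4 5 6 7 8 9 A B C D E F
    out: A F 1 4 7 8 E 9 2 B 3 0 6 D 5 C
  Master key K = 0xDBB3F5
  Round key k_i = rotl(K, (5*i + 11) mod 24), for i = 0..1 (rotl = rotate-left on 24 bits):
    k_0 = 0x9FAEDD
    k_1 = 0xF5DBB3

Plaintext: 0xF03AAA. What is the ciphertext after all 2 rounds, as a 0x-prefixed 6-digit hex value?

s_0 = plaintext = 0xF03AAA
s_1 = Round(s_0, k_0) = 0xAAA89A
s_2 = Round(s_1, k_1) = 0x89AEB1

0x89AEB1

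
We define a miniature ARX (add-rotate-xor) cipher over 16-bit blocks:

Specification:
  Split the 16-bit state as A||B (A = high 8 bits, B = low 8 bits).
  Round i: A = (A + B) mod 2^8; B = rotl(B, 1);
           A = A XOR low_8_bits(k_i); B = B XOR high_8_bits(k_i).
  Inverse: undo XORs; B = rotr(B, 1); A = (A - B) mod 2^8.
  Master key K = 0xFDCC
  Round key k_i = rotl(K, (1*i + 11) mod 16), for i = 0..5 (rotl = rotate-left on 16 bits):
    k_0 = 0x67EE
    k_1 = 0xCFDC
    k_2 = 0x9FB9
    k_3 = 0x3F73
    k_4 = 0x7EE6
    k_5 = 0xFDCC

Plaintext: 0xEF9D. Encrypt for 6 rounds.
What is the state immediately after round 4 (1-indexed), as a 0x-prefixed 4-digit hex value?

0xA2DD

s_0 = plaintext = 0xEF9D
s_1 = Round(s_0, k_0) = 0x625C
s_2 = Round(s_1, k_1) = 0x6277
s_3 = Round(s_2, k_2) = 0x6071
s_4 = Round(s_3, k_3) = 0xA2DD
s_5 = Round(s_4, k_4) = 0x99C5
s_6 = Round(s_5, k_5) = 0x9276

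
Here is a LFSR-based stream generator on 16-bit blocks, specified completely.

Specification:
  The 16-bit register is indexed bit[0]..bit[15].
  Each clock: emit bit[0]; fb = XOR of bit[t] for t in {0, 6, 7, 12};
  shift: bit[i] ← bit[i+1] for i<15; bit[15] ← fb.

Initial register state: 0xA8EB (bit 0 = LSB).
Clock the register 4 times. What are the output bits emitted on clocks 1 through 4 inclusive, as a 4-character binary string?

reg_0 = 0xA8EB
clock 1: out=1, reg = 0xD475
clock 2: out=1, reg = 0xEA3A
clock 3: out=0, reg = 0x751D
clock 4: out=1, reg = 0x3A8E

1101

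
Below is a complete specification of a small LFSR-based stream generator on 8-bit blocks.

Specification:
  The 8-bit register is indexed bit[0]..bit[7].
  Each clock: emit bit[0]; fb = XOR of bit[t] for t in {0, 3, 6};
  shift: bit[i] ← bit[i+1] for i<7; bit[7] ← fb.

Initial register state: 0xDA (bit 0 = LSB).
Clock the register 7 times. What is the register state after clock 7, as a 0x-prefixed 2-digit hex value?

reg_0 = 0xDA
clock 1: out=0, reg = 0x6D
clock 2: out=1, reg = 0xB6
clock 3: out=0, reg = 0x5B
clock 4: out=1, reg = 0xAD
clock 5: out=1, reg = 0x56
clock 6: out=0, reg = 0xAB
clock 7: out=1, reg = 0x55

0x55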